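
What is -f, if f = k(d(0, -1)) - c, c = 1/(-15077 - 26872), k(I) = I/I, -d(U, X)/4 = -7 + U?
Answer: -41950/41949 ≈ -1.0000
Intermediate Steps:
d(U, X) = 28 - 4*U (d(U, X) = -4*(-7 + U) = 28 - 4*U)
k(I) = 1
c = -1/41949 (c = 1/(-41949) = -1/41949 ≈ -2.3838e-5)
f = 41950/41949 (f = 1 - 1*(-1/41949) = 1 + 1/41949 = 41950/41949 ≈ 1.0000)
-f = -1*41950/41949 = -41950/41949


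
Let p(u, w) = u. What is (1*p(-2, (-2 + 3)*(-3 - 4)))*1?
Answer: -2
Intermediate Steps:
(1*p(-2, (-2 + 3)*(-3 - 4)))*1 = (1*(-2))*1 = -2*1 = -2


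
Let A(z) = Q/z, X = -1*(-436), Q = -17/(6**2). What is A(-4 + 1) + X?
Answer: 47105/108 ≈ 436.16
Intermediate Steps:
Q = -17/36 ≈ -0.47222
X = 436
A(z) = -17/(36*z)
A(-4 + 1) + X = -17/(36*(-4 + 1)) + 436 = -17/36/(-3) + 436 = -17/36*(-1/3) + 436 = 17/108 + 436 = 47105/108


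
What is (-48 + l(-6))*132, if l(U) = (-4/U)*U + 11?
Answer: -5412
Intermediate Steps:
l(U) = 7 (l(U) = -4 + 11 = 7)
(-48 + l(-6))*132 = (-48 + 7)*132 = -41*132 = -5412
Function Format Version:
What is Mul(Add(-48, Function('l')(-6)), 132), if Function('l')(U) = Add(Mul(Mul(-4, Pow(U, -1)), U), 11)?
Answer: -5412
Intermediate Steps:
Function('l')(U) = 7 (Function('l')(U) = Add(-4, 11) = 7)
Mul(Add(-48, Function('l')(-6)), 132) = Mul(Add(-48, 7), 132) = Mul(-41, 132) = -5412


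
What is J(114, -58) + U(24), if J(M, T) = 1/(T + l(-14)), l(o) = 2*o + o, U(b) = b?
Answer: 2399/100 ≈ 23.990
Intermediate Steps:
l(o) = 3*o
J(M, T) = 1/(-42 + T) (J(M, T) = 1/(T + 3*(-14)) = 1/(T - 42) = 1/(-42 + T))
J(114, -58) + U(24) = 1/(-42 - 58) + 24 = 1/(-100) + 24 = -1/100 + 24 = 2399/100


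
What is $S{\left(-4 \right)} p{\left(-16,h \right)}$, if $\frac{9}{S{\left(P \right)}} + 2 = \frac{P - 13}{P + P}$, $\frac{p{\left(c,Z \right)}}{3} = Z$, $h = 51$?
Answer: $11016$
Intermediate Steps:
$p{\left(c,Z \right)} = 3 Z$
$S{\left(P \right)} = \frac{9}{-2 + \frac{-13 + P}{2 P}}$ ($S{\left(P \right)} = \frac{9}{-2 + \frac{P - 13}{P + P}} = \frac{9}{-2 + \frac{-13 + P}{2 P}}$)
$S{\left(-4 \right)} p{\left(-16,h \right)} = \left(-18\right) \left(-4\right) \frac{1}{13 + 3 \left(-4\right)} 3 \cdot 51 = \left(-18\right) \left(-4\right) \frac{1}{13 - 12} \cdot 153 = \left(-18\right) \left(-4\right) 1^{-1} \cdot 153 = \left(-18\right) \left(-4\right) 1 \cdot 153 = 72 \cdot 153 = 11016$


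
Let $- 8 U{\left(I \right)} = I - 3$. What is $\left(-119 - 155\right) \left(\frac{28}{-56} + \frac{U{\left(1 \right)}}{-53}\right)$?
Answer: $\frac{14659}{106} \approx 138.29$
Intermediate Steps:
$U{\left(I \right)} = \frac{3}{8} - \frac{I}{8}$ ($U{\left(I \right)} = - \frac{I - 3}{8} = - \frac{-3 + I}{8} = \frac{3}{8} - \frac{I}{8}$)
$\left(-119 - 155\right) \left(\frac{28}{-56} + \frac{U{\left(1 \right)}}{-53}\right) = \left(-119 - 155\right) \left(\frac{28}{-56} + \frac{\frac{3}{8} - \frac{1}{8}}{-53}\right) = - 274 \left(28 \left(- \frac{1}{56}\right) + \left(\frac{3}{8} - \frac{1}{8}\right) \left(- \frac{1}{53}\right)\right) = - 274 \left(- \frac{1}{2} + \frac{1}{4} \left(- \frac{1}{53}\right)\right) = - 274 \left(- \frac{1}{2} - \frac{1}{212}\right) = \left(-274\right) \left(- \frac{107}{212}\right) = \frac{14659}{106}$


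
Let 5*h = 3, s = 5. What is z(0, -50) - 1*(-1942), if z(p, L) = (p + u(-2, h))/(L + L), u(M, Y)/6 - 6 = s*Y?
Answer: 97073/50 ≈ 1941.5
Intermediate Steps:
h = 3/5 (h = (1/5)*3 = 3/5 ≈ 0.60000)
u(M, Y) = 36 + 30*Y (u(M, Y) = 36 + 6*(5*Y) = 36 + 30*Y)
z(p, L) = (54 + p)/(2*L) (z(p, L) = (p + (36 + 30*(3/5)))/(L + L) = (p + (36 + 18))/((2*L)) = (p + 54)*(1/(2*L)) = (54 + p)*(1/(2*L)) = (54 + p)/(2*L))
z(0, -50) - 1*(-1942) = (1/2)*(54 + 0)/(-50) - 1*(-1942) = (1/2)*(-1/50)*54 + 1942 = -27/50 + 1942 = 97073/50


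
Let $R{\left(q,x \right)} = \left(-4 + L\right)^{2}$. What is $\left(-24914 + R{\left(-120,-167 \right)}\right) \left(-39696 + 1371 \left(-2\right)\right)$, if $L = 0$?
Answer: $1056621324$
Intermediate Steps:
$R{\left(q,x \right)} = 16$ ($R{\left(q,x \right)} = \left(-4 + 0\right)^{2} = \left(-4\right)^{2} = 16$)
$\left(-24914 + R{\left(-120,-167 \right)}\right) \left(-39696 + 1371 \left(-2\right)\right) = \left(-24914 + 16\right) \left(-39696 + 1371 \left(-2\right)\right) = - 24898 \left(-39696 - 2742\right) = \left(-24898\right) \left(-42438\right) = 1056621324$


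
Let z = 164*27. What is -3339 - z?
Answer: -7767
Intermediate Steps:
z = 4428
-3339 - z = -3339 - 1*4428 = -3339 - 4428 = -7767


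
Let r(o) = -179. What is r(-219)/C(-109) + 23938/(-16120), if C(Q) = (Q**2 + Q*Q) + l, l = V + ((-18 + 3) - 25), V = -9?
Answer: -285263637/191126780 ≈ -1.4925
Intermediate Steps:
l = -49 (l = -9 + ((-18 + 3) - 25) = -9 + (-15 - 25) = -9 - 40 = -49)
C(Q) = -49 + 2*Q**2 (C(Q) = (Q**2 + Q*Q) - 49 = (Q**2 + Q**2) - 49 = 2*Q**2 - 49 = -49 + 2*Q**2)
r(-219)/C(-109) + 23938/(-16120) = -179/(-49 + 2*(-109)**2) + 23938/(-16120) = -179/(-49 + 2*11881) + 23938*(-1/16120) = -179/(-49 + 23762) - 11969/8060 = -179/23713 - 11969/8060 = -285263637/191126780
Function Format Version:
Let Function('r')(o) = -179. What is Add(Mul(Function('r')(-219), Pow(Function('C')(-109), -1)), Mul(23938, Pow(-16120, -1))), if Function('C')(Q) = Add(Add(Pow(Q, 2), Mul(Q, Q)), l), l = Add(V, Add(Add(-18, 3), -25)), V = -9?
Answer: Rational(-285263637, 191126780) ≈ -1.4925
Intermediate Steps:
l = -49 (l = Add(-9, Add(Add(-18, 3), -25)) = Add(-9, Add(-15, -25)) = Add(-9, -40) = -49)
Function('C')(Q) = Add(-49, Mul(2, Pow(Q, 2))) (Function('C')(Q) = Add(Add(Pow(Q, 2), Mul(Q, Q)), -49) = Add(Add(Pow(Q, 2), Pow(Q, 2)), -49) = Add(Mul(2, Pow(Q, 2)), -49) = Add(-49, Mul(2, Pow(Q, 2))))
Add(Mul(Function('r')(-219), Pow(Function('C')(-109), -1)), Mul(23938, Pow(-16120, -1))) = Add(Mul(-179, Pow(Add(-49, Mul(2, Pow(-109, 2))), -1)), Mul(23938, Pow(-16120, -1))) = Add(Mul(-179, Pow(Add(-49, Mul(2, 11881)), -1)), Mul(23938, Rational(-1, 16120))) = Add(Mul(-179, Pow(Add(-49, 23762), -1)), Rational(-11969, 8060)) = Add(Mul(-179, Pow(23713, -1)), Rational(-11969, 8060)) = Add(Mul(-179, Rational(1, 23713)), Rational(-11969, 8060)) = Add(Rational(-179, 23713), Rational(-11969, 8060)) = Rational(-285263637, 191126780)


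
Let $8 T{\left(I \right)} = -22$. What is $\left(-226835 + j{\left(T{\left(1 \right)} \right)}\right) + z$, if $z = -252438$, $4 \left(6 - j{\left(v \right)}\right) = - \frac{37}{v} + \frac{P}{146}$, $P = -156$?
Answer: $- \frac{769707775}{1606} \approx -4.7927 \cdot 10^{5}$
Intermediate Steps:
$T{\left(I \right)} = - \frac{11}{4}$ ($T{\left(I \right)} = \frac{1}{8} \left(-22\right) = - \frac{11}{4}$)
$j{\left(v \right)} = \frac{915}{146} + \frac{37}{4 v}$ ($j{\left(v \right)} = 6 - \frac{- \frac{37}{v} - \frac{156}{146}}{4} = 6 - \frac{- \frac{37}{v} - \frac{78}{73}}{4} = 6 - \frac{- \frac{78}{73} - \frac{37}{v}}{4} = 6 + \left(\frac{39}{146} + \frac{37}{4 v}\right) = \frac{915}{146} + \frac{37}{4 v}$)
$\left(-226835 + j{\left(T{\left(1 \right)} \right)}\right) + z = \left(-226835 + \frac{2701 + 1830 \left(- \frac{11}{4}\right)}{292 \left(- \frac{11}{4}\right)}\right) - 252438 = \left(-226835 + \frac{1}{292} \left(- \frac{4}{11}\right) \left(2701 - \frac{10065}{2}\right)\right) - 252438 = \left(-226835 + \frac{1}{292} \left(- \frac{4}{11}\right) \left(- \frac{4663}{2}\right)\right) - 252438 = \left(-226835 + \frac{4663}{1606}\right) - 252438 = - \frac{364292347}{1606} - 252438 = - \frac{769707775}{1606}$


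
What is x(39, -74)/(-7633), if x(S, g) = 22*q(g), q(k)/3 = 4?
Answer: -264/7633 ≈ -0.034587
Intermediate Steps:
q(k) = 12 (q(k) = 3*4 = 12)
x(S, g) = 264 (x(S, g) = 22*12 = 264)
x(39, -74)/(-7633) = 264/(-7633) = 264*(-1/7633) = -264/7633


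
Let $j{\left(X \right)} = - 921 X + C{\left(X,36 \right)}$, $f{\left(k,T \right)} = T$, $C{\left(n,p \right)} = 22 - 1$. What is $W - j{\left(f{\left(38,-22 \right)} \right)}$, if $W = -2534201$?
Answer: $-2554484$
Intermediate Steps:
$C{\left(n,p \right)} = 21$ ($C{\left(n,p \right)} = 22 - 1 = 21$)
$j{\left(X \right)} = 21 - 921 X$ ($j{\left(X \right)} = - 921 X + 21 = 21 - 921 X$)
$W - j{\left(f{\left(38,-22 \right)} \right)} = -2534201 - \left(21 - -20262\right) = -2534201 - \left(21 + 20262\right) = -2534201 - 20283 = -2554484$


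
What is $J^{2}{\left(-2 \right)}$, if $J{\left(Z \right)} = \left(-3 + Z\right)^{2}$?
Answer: $625$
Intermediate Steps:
$J^{2}{\left(-2 \right)} = \left(\left(-3 - 2\right)^{2}\right)^{2} = \left(\left(-5\right)^{2}\right)^{2} = 25^{2} = 625$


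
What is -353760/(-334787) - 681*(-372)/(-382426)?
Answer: 25237380738/64015626631 ≈ 0.39424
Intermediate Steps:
-353760/(-334787) - 681*(-372)/(-382426) = -353760*(-1/334787) + 253332*(-1/382426) = 353760/334787 - 126666/191213 = 25237380738/64015626631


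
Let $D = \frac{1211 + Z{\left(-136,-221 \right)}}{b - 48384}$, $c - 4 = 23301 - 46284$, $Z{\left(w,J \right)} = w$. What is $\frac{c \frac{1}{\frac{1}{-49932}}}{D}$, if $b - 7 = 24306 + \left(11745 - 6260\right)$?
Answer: $- \frac{21325342736808}{1075} \approx -1.9838 \cdot 10^{10}$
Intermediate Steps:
$c = -22979$ ($c = 4 + \left(23301 - 46284\right) = 4 - 22983 = -22979$)
$b = 29798$ ($b = 7 + \left(24306 + \left(11745 - 6260\right)\right) = 7 + \left(24306 + 5485\right) = 7 + 29791 = 29798$)
$D = - \frac{1075}{18586}$ ($D = \frac{1211 - 136}{29798 - 48384} = \frac{1075}{-18586} = 1075 \left(- \frac{1}{18586}\right) = - \frac{1075}{18586} \approx -0.057839$)
$\frac{c \frac{1}{\frac{1}{-49932}}}{D} = \frac{\left(-22979\right) \frac{1}{\frac{1}{-49932}}}{- \frac{1075}{18586}} = - \frac{22979}{- \frac{1}{49932}} \left(- \frac{18586}{1075}\right) = \left(-22979\right) \left(-49932\right) \left(- \frac{18586}{1075}\right) = 1147387428 \left(- \frac{18586}{1075}\right) = - \frac{21325342736808}{1075}$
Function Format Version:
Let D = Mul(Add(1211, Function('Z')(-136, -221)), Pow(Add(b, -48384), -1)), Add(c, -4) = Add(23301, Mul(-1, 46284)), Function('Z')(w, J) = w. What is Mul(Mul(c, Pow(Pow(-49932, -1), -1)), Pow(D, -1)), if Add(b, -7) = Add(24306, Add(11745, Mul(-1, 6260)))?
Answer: Rational(-21325342736808, 1075) ≈ -1.9838e+10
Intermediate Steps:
c = -22979 (c = Add(4, Add(23301, Mul(-1, 46284))) = Add(4, Add(23301, -46284)) = Add(4, -22983) = -22979)
b = 29798 (b = Add(7, Add(24306, Add(11745, Mul(-1, 6260)))) = Add(7, Add(24306, Add(11745, -6260))) = Add(7, Add(24306, 5485)) = Add(7, 29791) = 29798)
D = Rational(-1075, 18586) (D = Mul(Add(1211, -136), Pow(Add(29798, -48384), -1)) = Mul(1075, Pow(-18586, -1)) = Mul(1075, Rational(-1, 18586)) = Rational(-1075, 18586) ≈ -0.057839)
Mul(Mul(c, Pow(Pow(-49932, -1), -1)), Pow(D, -1)) = Mul(Mul(-22979, Pow(Pow(-49932, -1), -1)), Pow(Rational(-1075, 18586), -1)) = Mul(Mul(-22979, Pow(Rational(-1, 49932), -1)), Rational(-18586, 1075)) = Mul(Mul(-22979, -49932), Rational(-18586, 1075)) = Mul(1147387428, Rational(-18586, 1075)) = Rational(-21325342736808, 1075)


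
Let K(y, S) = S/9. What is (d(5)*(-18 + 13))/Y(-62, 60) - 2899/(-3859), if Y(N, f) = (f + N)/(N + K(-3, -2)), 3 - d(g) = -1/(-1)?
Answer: -10779109/34731 ≈ -310.36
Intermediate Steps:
K(y, S) = S/9 (K(y, S) = S*(⅑) = S/9)
d(g) = 2 (d(g) = 3 - (-1)/(-1) = 3 - (-1)*(-1) = 3 - 1*1 = 3 - 1 = 2)
Y(N, f) = (N + f)/(-2/9 + N) (Y(N, f) = (f + N)/(N + (⅑)*(-2)) = (N + f)/(N - 2/9) = (N + f)/(-2/9 + N))
(d(5)*(-18 + 13))/Y(-62, 60) - 2899/(-3859) = (2*(-18 + 13))/((9*(-62 + 60)/(-2 + 9*(-62)))) - 2899/(-3859) = (2*(-5))/((9*(-2)/(-2 - 558))) - 2899*(-1/3859) = -10/(9*(-2)/(-560)) + 2899/3859 = -10/(9*(-1/560)*(-2)) + 2899/3859 = -10/9/280 + 2899/3859 = -10*280/9 + 2899/3859 = -2800/9 + 2899/3859 = -10779109/34731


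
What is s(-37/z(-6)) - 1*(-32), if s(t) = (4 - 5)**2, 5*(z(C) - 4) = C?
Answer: 33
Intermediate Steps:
z(C) = 4 + C/5
s(t) = 1 (s(t) = (-1)**2 = 1)
s(-37/z(-6)) - 1*(-32) = 1 - 1*(-32) = 1 + 32 = 33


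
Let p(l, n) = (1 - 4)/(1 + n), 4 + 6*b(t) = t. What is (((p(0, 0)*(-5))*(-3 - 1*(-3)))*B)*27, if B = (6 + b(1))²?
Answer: 0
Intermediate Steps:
b(t) = -⅔ + t/6
p(l, n) = -3/(1 + n)
B = 121/4 (B = (6 + (-⅔ + (⅙)*1))² = (6 + (-⅔ + ⅙))² = (6 - ½)² = (11/2)² = 121/4 ≈ 30.250)
(((p(0, 0)*(-5))*(-3 - 1*(-3)))*B)*27 = (((-3/(1 + 0)*(-5))*(-3 - 1*(-3)))*(121/4))*27 = (((-3/1*(-5))*(-3 + 3))*(121/4))*27 = (((-3*1*(-5))*0)*(121/4))*27 = ((-3*(-5)*0)*(121/4))*27 = ((15*0)*(121/4))*27 = (0*(121/4))*27 = 0*27 = 0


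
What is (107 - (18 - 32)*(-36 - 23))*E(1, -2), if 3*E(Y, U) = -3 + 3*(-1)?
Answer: 1438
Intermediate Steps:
E(Y, U) = -2 (E(Y, U) = (-3 + 3*(-1))/3 = (-3 - 3)/3 = (⅓)*(-6) = -2)
(107 - (18 - 32)*(-36 - 23))*E(1, -2) = (107 - (18 - 32)*(-36 - 23))*(-2) = (107 - (-14)*(-59))*(-2) = (107 - 1*826)*(-2) = (107 - 826)*(-2) = -719*(-2) = 1438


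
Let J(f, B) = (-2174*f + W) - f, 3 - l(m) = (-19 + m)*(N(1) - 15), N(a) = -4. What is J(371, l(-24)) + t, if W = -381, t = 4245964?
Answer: 3438658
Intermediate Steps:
l(m) = -358 + 19*m (l(m) = 3 - (-19 + m)*(-4 - 15) = 3 - (-19 + m)*(-19) = 3 - (361 - 19*m) = 3 + (-361 + 19*m) = -358 + 19*m)
J(f, B) = -381 - 2175*f (J(f, B) = (-2174*f - 381) - f = (-381 - 2174*f) - f = -381 - 2175*f)
J(371, l(-24)) + t = (-381 - 2175*371) + 4245964 = (-381 - 806925) + 4245964 = -807306 + 4245964 = 3438658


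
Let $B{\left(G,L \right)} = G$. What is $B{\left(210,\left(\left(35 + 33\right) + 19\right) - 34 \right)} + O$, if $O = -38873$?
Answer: $-38663$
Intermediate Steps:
$B{\left(210,\left(\left(35 + 33\right) + 19\right) - 34 \right)} + O = 210 - 38873 = -38663$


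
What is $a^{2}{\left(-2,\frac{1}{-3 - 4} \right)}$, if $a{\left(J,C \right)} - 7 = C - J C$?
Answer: $\frac{2116}{49} \approx 43.184$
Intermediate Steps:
$a{\left(J,C \right)} = 7 + C - C J$ ($a{\left(J,C \right)} = 7 - \left(- C + J C\right) = 7 - \left(- C + C J\right) = 7 + C - C J$)
$a^{2}{\left(-2,\frac{1}{-3 - 4} \right)} = \left(7 + \frac{1}{-3 - 4} - \frac{1}{-3 - 4} \left(-2\right)\right)^{2} = \left(7 + \frac{1}{-7} - \frac{1}{-7} \left(-2\right)\right)^{2} = \left(7 - \frac{1}{7} - \left(- \frac{1}{7}\right) \left(-2\right)\right)^{2} = \left(7 - \frac{1}{7} - \frac{2}{7}\right)^{2} = \left(\frac{46}{7}\right)^{2} = \frac{2116}{49}$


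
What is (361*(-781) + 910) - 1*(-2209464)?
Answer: 1928433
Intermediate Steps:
(361*(-781) + 910) - 1*(-2209464) = (-281941 + 910) + 2209464 = -281031 + 2209464 = 1928433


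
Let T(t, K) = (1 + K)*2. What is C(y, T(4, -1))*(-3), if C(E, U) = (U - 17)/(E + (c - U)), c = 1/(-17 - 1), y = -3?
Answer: -918/55 ≈ -16.691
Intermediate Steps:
c = -1/18 (c = 1/(-18) = -1/18 ≈ -0.055556)
T(t, K) = 2 + 2*K
C(E, U) = (-17 + U)/(-1/18 + E - U) (C(E, U) = (U - 17)/(E + (-1/18 - U)) = (-17 + U)/(-1/18 + E - U))
C(y, T(4, -1))*(-3) = (18*(17 - (2 + 2*(-1)))/(1 - 18*(-3) + 18*(2 + 2*(-1))))*(-3) = (18*(17 - (2 - 2))/(1 + 54 + 18*(2 - 2)))*(-3) = (18*(17 - 1*0)/(1 + 54 + 18*0))*(-3) = (18*(17 + 0)/(1 + 54 + 0))*(-3) = (18*17/55)*(-3) = (18*(1/55)*17)*(-3) = (306/55)*(-3) = -918/55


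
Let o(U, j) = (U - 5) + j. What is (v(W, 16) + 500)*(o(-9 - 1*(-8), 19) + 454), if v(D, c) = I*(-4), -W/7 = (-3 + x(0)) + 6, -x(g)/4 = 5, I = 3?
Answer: 227896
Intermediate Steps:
x(g) = -20 (x(g) = -4*5 = -20)
W = 119 (W = -7*((-3 - 20) + 6) = -7*(-23 + 6) = -7*(-17) = 119)
v(D, c) = -12 (v(D, c) = 3*(-4) = -12)
o(U, j) = -5 + U + j (o(U, j) = (-5 + U) + j = -5 + U + j)
(v(W, 16) + 500)*(o(-9 - 1*(-8), 19) + 454) = (-12 + 500)*((-5 + (-9 - 1*(-8)) + 19) + 454) = 488*((-5 + (-9 + 8) + 19) + 454) = 488*((-5 - 1 + 19) + 454) = 488*(13 + 454) = 488*467 = 227896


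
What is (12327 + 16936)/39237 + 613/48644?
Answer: 1447521653/1908644628 ≈ 0.75840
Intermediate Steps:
(12327 + 16936)/39237 + 613/48644 = 29263*(1/39237) + 613*(1/48644) = 29263/39237 + 613/48644 = 1447521653/1908644628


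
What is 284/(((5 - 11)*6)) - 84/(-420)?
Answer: -346/45 ≈ -7.6889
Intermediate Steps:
284/(((5 - 11)*6)) - 84/(-420) = 284/((-6*6)) - 84*(-1/420) = 284/(-36) + ⅕ = 284*(-1/36) + ⅕ = -71/9 + ⅕ = -346/45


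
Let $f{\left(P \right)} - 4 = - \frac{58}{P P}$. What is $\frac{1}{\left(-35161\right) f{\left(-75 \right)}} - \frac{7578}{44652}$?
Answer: $- \frac{249163473714}{1468089222901} \approx -0.16972$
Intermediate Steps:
$f{\left(P \right)} = 4 - \frac{58}{P^{2}}$ ($f{\left(P \right)} = 4 - \frac{58}{P P} = 4 - \frac{58}{P^{2}}$)
$\frac{1}{\left(-35161\right) f{\left(-75 \right)}} - \frac{7578}{44652} = \frac{1}{\left(-35161\right) \left(4 - \frac{58}{5625}\right)} - \frac{7578}{44652} = - \frac{1}{35161 \left(4 - \frac{58}{5625}\right)} - \frac{1263}{7442} = - \frac{1}{35161 \cdot \frac{22442}{5625}} - \frac{1263}{7442} = \left(- \frac{1}{35161}\right) \frac{5625}{22442} - \frac{1263}{7442} = - \frac{5625}{789083162} - \frac{1263}{7442} = - \frac{249163473714}{1468089222901}$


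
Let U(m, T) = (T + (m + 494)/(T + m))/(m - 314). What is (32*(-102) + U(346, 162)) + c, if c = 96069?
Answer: 23573769/254 ≈ 92810.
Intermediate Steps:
U(m, T) = (T + (494 + m)/(T + m))/(-314 + m)
(32*(-102) + U(346, 162)) + c = (32*(-102) + (494 + 346 + 162² + 162*346)/(346² - 314*162 - 314*346 + 162*346)) + 96069 = (-3264 + (494 + 346 + 26244 + 56052)/(119716 - 50868 - 108644 + 56052)) + 96069 = (-3264 + 83136/16256) + 96069 = (-3264 + (1/16256)*83136) + 96069 = (-3264 + 1299/254) + 96069 = -827757/254 + 96069 = 23573769/254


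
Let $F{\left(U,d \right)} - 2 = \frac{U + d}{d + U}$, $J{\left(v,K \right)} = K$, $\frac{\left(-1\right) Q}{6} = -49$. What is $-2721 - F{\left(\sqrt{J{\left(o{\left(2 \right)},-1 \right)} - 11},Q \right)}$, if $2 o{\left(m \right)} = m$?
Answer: $-2724$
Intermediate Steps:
$Q = 294$ ($Q = \left(-6\right) \left(-49\right) = 294$)
$o{\left(m \right)} = \frac{m}{2}$
$F{\left(U,d \right)} = 3$ ($F{\left(U,d \right)} = 2 + \frac{U + d}{d + U} = 2 + \frac{U + d}{U + d} = 2 + 1 = 3$)
$-2721 - F{\left(\sqrt{J{\left(o{\left(2 \right)},-1 \right)} - 11},Q \right)} = -2721 - 3 = -2724$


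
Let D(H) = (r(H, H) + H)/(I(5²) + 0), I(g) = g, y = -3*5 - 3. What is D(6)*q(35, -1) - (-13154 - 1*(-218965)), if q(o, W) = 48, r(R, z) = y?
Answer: -5145851/25 ≈ -2.0583e+5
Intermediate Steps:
y = -18 (y = -15 - 3 = -18)
r(R, z) = -18
D(H) = -18/25 + H/25 (D(H) = (-18 + H)/(5² + 0) = (-18 + H)/(25 + 0) = (-18 + H)/25 = (-18 + H)*(1/25) = -18/25 + H/25)
D(6)*q(35, -1) - (-13154 - 1*(-218965)) = (-18/25 + (1/25)*6)*48 - (-13154 - 1*(-218965)) = (-18/25 + 6/25)*48 - (-13154 + 218965) = -12/25*48 - 1*205811 = -576/25 - 205811 = -5145851/25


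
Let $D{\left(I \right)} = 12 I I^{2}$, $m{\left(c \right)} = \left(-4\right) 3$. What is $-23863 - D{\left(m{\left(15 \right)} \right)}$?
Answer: $-3127$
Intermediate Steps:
$m{\left(c \right)} = -12$
$D{\left(I \right)} = 12 I^{3}$
$-23863 - D{\left(m{\left(15 \right)} \right)} = -23863 - 12 \left(-12\right)^{3} = -23863 - 12 \left(-1728\right) = -23863 - -20736 = -23863 + 20736 = -3127$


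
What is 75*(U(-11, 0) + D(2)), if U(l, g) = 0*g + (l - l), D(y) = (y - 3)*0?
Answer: 0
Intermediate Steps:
D(y) = 0 (D(y) = (-3 + y)*0 = 0)
U(l, g) = 0 (U(l, g) = 0 + 0 = 0)
75*(U(-11, 0) + D(2)) = 75*(0 + 0) = 75*0 = 0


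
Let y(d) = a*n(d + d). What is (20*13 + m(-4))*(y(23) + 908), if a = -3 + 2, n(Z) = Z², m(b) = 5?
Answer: -320120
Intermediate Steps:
a = -1
y(d) = -4*d² (y(d) = -(d + d)² = -(2*d)² = -4*d²)
(20*13 + m(-4))*(y(23) + 908) = (20*13 + 5)*(-4*23² + 908) = (260 + 5)*(-4*529 + 908) = 265*(-2116 + 908) = 265*(-1208) = -320120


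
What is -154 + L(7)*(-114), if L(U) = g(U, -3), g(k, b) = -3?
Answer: 188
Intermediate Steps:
L(U) = -3
-154 + L(7)*(-114) = -154 - 3*(-114) = -154 + 342 = 188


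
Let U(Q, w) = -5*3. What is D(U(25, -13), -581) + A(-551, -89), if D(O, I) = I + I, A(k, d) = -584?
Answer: -1746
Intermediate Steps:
U(Q, w) = -15
D(O, I) = 2*I
D(U(25, -13), -581) + A(-551, -89) = 2*(-581) - 584 = -1162 - 584 = -1746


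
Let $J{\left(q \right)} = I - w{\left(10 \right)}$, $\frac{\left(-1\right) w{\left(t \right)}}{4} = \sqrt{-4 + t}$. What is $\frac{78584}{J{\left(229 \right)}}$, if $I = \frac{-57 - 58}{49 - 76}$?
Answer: $- \frac{244003320}{56759} + \frac{229150944 \sqrt{6}}{56759} \approx 5590.3$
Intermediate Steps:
$w{\left(t \right)} = - 4 \sqrt{-4 + t}$
$I = \frac{115}{27}$ ($I = - \frac{115}{-27} = \left(-115\right) \left(- \frac{1}{27}\right) = \frac{115}{27} \approx 4.2593$)
$J{\left(q \right)} = \frac{115}{27} + 4 \sqrt{6}$ ($J{\left(q \right)} = \frac{115}{27} - - 4 \sqrt{-4 + 10} = \frac{115}{27} - - 4 \sqrt{6} = \frac{115}{27} + 4 \sqrt{6}$)
$\frac{78584}{J{\left(229 \right)}} = \frac{78584}{\frac{115}{27} + 4 \sqrt{6}}$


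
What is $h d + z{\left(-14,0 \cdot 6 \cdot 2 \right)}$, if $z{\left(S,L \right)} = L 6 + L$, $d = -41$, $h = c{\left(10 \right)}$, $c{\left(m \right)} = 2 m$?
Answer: $-820$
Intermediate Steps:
$h = 20$ ($h = 2 \cdot 10 = 20$)
$z{\left(S,L \right)} = 7 L$ ($z{\left(S,L \right)} = 6 L + L = 7 L$)
$h d + z{\left(-14,0 \cdot 6 \cdot 2 \right)} = 20 \left(-41\right) + 7 \cdot 0 \cdot 6 \cdot 2 = -820 + 7 \cdot 0 \cdot 2 = -820 + 7 \cdot 0 = -820 + 0 = -820$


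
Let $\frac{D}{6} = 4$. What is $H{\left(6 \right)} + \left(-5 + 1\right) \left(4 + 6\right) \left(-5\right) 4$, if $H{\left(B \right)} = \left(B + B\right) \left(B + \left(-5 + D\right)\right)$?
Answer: $1100$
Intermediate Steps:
$D = 24$ ($D = 6 \cdot 4 = 24$)
$H{\left(B \right)} = 2 B \left(19 + B\right)$ ($H{\left(B \right)} = \left(B + B\right) \left(B + \left(-5 + 24\right)\right) = 2 B \left(B + 19\right) = 2 B \left(19 + B\right)$)
$H{\left(6 \right)} + \left(-5 + 1\right) \left(4 + 6\right) \left(-5\right) 4 = 2 \cdot 6 \left(19 + 6\right) + \left(-5 + 1\right) \left(4 + 6\right) \left(-5\right) 4 = 2 \cdot 6 \cdot 25 + \left(-4\right) 10 \left(-5\right) 4 = 300 + \left(-40\right) \left(-5\right) 4 = 300 + 200 \cdot 4 = 300 + 800 = 1100$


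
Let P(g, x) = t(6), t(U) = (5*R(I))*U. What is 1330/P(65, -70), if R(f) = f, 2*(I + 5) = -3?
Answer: -266/39 ≈ -6.8205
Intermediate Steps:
I = -13/2 (I = -5 + (½)*(-3) = -5 - 3/2 = -13/2 ≈ -6.5000)
t(U) = -65*U/2 (t(U) = (5*(-13/2))*U = -65*U/2)
P(g, x) = -195 (P(g, x) = -65/2*6 = -195)
1330/P(65, -70) = 1330/(-195) = 1330*(-1/195) = -266/39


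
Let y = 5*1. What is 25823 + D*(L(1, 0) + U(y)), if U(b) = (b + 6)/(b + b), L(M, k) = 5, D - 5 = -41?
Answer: 128017/5 ≈ 25603.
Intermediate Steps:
D = -36 (D = 5 - 41 = -36)
y = 5
U(b) = (6 + b)/(2*b) (U(b) = (6 + b)/((2*b)) = (6 + b)*(1/(2*b)) = (6 + b)/(2*b))
25823 + D*(L(1, 0) + U(y)) = 25823 - 36*(5 + (½)*(6 + 5)/5) = 25823 - 36*(5 + (½)*(⅕)*11) = 25823 - 36*(5 + 11/10) = 25823 - 36*61/10 = 25823 - 1098/5 = 128017/5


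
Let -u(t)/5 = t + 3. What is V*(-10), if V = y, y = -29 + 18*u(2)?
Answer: 4790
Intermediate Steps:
u(t) = -15 - 5*t (u(t) = -5*(t + 3) = -5*(3 + t) = -15 - 5*t)
y = -479 (y = -29 + 18*(-15 - 5*2) = -29 + 18*(-15 - 10) = -29 + 18*(-25) = -29 - 450 = -479)
V = -479
V*(-10) = -479*(-10) = 4790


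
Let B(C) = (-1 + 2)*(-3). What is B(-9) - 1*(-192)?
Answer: 189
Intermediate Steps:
B(C) = -3 (B(C) = 1*(-3) = -3)
B(-9) - 1*(-192) = -3 - 1*(-192) = -3 + 192 = 189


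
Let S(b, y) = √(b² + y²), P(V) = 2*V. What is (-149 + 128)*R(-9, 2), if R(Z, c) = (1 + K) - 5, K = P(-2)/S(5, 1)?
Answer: 84 + 42*√26/13 ≈ 100.47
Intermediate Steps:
K = -2*√26/13 (K = (2*(-2))/(√(5² + 1²)) = -4/√(25 + 1) = -4*√26/26 = -2*√26/13 ≈ -0.78446)
R(Z, c) = -4 - 2*√26/13 (R(Z, c) = (1 - 2*√26/13) - 5 = -4 - 2*√26/13)
(-149 + 128)*R(-9, 2) = (-149 + 128)*(-4 - 2*√26/13) = -21*(-4 - 2*√26/13) = 84 + 42*√26/13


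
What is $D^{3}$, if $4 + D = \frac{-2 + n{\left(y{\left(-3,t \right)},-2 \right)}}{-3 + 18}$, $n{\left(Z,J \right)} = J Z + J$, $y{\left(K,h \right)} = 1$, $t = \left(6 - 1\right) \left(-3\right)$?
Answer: $- \frac{10648}{125} \approx -85.184$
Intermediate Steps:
$t = -15$ ($t = 5 \left(-3\right) = -15$)
$n{\left(Z,J \right)} = J + J Z$
$D = - \frac{22}{5}$ ($D = -4 + \frac{-2 - 2 \left(1 + 1\right)}{-3 + 18} = -4 + \frac{-2 - 4}{15} = -4 + \left(-2 - 4\right) \frac{1}{15} = -4 - \frac{2}{5} = - \frac{22}{5} \approx -4.4$)
$D^{3} = \left(- \frac{22}{5}\right)^{3} = - \frac{10648}{125}$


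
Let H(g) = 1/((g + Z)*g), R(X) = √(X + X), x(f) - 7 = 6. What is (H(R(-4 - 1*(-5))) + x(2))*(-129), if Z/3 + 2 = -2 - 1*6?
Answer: -1505817/898 + 1935*√2/898 ≈ -1673.8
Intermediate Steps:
x(f) = 13 (x(f) = 7 + 6 = 13)
R(X) = √2*√X (R(X) = √(2*X) = √2*√X)
Z = -30 (Z = -6 + 3*(-2 - 1*6) = -6 + 3*(-2 - 6) = -6 + 3*(-8) = -6 - 24 = -30)
H(g) = 1/(g*(-30 + g)) (H(g) = 1/((g - 30)*g) = 1/((-30 + g)*g) = 1/(g*(-30 + g)))
(H(R(-4 - 1*(-5))) + x(2))*(-129) = (1/(((√2*√(-4 - 1*(-5))))*(-30 + √2*√(-4 - 1*(-5)))) + 13)*(-129) = (1/(((√2*√(-4 + 5)))*(-30 + √2*√(-4 + 5))) + 13)*(-129) = (1/(((√2*√1))*(-30 + √2*√1)) + 13)*(-129) = (1/(((√2*1))*(-30 + √2*1)) + 13)*(-129) = (1/((√2)*(-30 + √2)) + 13)*(-129) = ((√2/2)/(-30 + √2) + 13)*(-129) = (√2/(2*(-30 + √2)) + 13)*(-129) = (13 + √2/(2*(-30 + √2)))*(-129) = -1677 - 129*√2/(2*(-30 + √2))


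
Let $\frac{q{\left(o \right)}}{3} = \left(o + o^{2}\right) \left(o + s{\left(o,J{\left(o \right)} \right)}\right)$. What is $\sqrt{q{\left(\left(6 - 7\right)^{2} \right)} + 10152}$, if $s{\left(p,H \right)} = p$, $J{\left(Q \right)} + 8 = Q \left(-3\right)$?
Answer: $22 \sqrt{21} \approx 100.82$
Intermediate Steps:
$J{\left(Q \right)} = -8 - 3 Q$ ($J{\left(Q \right)} = -8 + Q \left(-3\right) = -8 - 3 Q$)
$q{\left(o \right)} = 6 o \left(o + o^{2}\right)$ ($q{\left(o \right)} = 3 \left(o + o^{2}\right) \left(o + o\right) = 3 \left(o + o^{2}\right) 2 o = 3 \cdot 2 o \left(o + o^{2}\right) = 6 o \left(o + o^{2}\right)$)
$\sqrt{q{\left(\left(6 - 7\right)^{2} \right)} + 10152} = \sqrt{6 \left(\left(6 - 7\right)^{2}\right)^{2} \left(1 + \left(6 - 7\right)^{2}\right) + 10152} = \sqrt{6 \left(\left(-1\right)^{2}\right)^{2} \left(1 + \left(-1\right)^{2}\right) + 10152} = \sqrt{6 \cdot 1^{2} \left(1 + 1\right) + 10152} = \sqrt{6 \cdot 1 \cdot 2 + 10152} = \sqrt{12 + 10152} = \sqrt{10164} = 22 \sqrt{21}$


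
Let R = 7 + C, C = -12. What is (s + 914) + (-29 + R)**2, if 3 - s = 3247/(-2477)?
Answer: 5138068/2477 ≈ 2074.3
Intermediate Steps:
s = 10678/2477 (s = 3 - 3247/(-2477) = 3 - 3247*(-1)/2477 = 3 - 1*(-3247/2477) = 3 + 3247/2477 = 10678/2477 ≈ 4.3109)
R = -5 (R = 7 - 12 = -5)
(s + 914) + (-29 + R)**2 = (10678/2477 + 914) + (-29 - 5)**2 = 2274656/2477 + (-34)**2 = 2274656/2477 + 1156 = 5138068/2477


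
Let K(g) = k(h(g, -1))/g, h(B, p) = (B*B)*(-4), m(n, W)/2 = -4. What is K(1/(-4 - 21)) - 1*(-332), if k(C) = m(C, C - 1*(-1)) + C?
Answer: 13304/25 ≈ 532.16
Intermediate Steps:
m(n, W) = -8 (m(n, W) = 2*(-4) = -8)
h(B, p) = -4*B**2 (h(B, p) = B**2*(-4) = -4*B**2)
k(C) = -8 + C
K(g) = (-8 - 4*g**2)/g
K(1/(-4 - 21)) - 1*(-332) = (-8/(1/(-4 - 21)) - 4/(-4 - 21)) - 1*(-332) = (-8/(1/(-25)) - 4/(-25)) + 332 = (-8/(-1/25) - 4*(-1/25)) + 332 = (-8*(-25) + 4/25) + 332 = (200 + 4/25) + 332 = 5004/25 + 332 = 13304/25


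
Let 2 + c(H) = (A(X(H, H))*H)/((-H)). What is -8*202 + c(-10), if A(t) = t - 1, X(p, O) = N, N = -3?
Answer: -1614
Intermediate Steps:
X(p, O) = -3
A(t) = -1 + t
c(H) = 2 (c(H) = -2 + ((-1 - 3)*H)/((-H)) = -2 + (-4*H)*(-1/H) = -2 + 4 = 2)
-8*202 + c(-10) = -8*202 + 2 = -1616 + 2 = -1614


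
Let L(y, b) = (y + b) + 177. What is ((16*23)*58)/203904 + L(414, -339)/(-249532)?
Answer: 41208025/397504476 ≈ 0.10367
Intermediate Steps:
L(y, b) = 177 + b + y (L(y, b) = (b + y) + 177 = 177 + b + y)
((16*23)*58)/203904 + L(414, -339)/(-249532) = ((16*23)*58)/203904 + (177 - 339 + 414)/(-249532) = (368*58)*(1/203904) + 252*(-1/249532) = 21344*(1/203904) - 63/62383 = 667/6372 - 63/62383 = 41208025/397504476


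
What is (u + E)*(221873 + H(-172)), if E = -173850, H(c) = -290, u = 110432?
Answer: -14052350694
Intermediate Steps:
(u + E)*(221873 + H(-172)) = (110432 - 173850)*(221873 - 290) = -63418*221583 = -14052350694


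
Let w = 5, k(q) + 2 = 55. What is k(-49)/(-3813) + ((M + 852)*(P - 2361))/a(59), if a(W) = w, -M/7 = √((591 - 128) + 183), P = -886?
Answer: -10548451237/19065 + 22729*√646/5 ≈ -4.3775e+5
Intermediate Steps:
k(q) = 53 (k(q) = -2 + 55 = 53)
M = -7*√646 (M = -7*√((591 - 128) + 183) = -7*√(463 + 183) = -7*√646 ≈ -177.92)
a(W) = 5
k(-49)/(-3813) + ((M + 852)*(P - 2361))/a(59) = 53/(-3813) + ((-7*√646 + 852)*(-886 - 2361))/5 = 53*(-1/3813) + ((852 - 7*√646)*(-3247))*(⅕) = -53/3813 + (-2766444 + 22729*√646)*(⅕) = -53/3813 + (-2766444/5 + 22729*√646/5) = -10548451237/19065 + 22729*√646/5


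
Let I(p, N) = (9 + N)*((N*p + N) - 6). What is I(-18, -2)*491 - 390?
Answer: 95846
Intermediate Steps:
I(p, N) = (9 + N)*(-6 + N + N*p) (I(p, N) = (9 + N)*((N + N*p) - 6) = (9 + N)*(-6 + N + N*p))
I(-18, -2)*491 - 390 = (-54 + (-2)² + 3*(-2) - 18*(-2)² + 9*(-2)*(-18))*491 - 390 = (-54 + 4 - 6 - 18*4 + 324)*491 - 390 = (-54 + 4 - 6 - 72 + 324)*491 - 390 = 196*491 - 390 = 96236 - 390 = 95846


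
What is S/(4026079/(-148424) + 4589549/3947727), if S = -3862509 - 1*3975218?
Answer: 4592417633040820296/15212661551657 ≈ 3.0188e+5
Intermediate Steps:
S = -7837727 (S = -3862509 - 3975218 = -7837727)
S/(4026079/(-148424) + 4589549/3947727) = -7837727/(4026079/(-148424) + 4589549/3947727) = -7837727/(4026079*(-1/148424) + 4589549*(1/3947727)) = -7837727/(-4026079/148424 + 4589549/3947727) = -7837727/(-15212661551657/585937432248) = -7837727*(-585937432248/15212661551657) = 4592417633040820296/15212661551657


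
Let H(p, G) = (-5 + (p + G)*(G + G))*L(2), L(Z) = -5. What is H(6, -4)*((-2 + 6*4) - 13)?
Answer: 945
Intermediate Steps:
H(p, G) = 25 - 10*G*(G + p) (H(p, G) = (-5 + (p + G)*(G + G))*(-5) = (-5 + (G + p)*(2*G))*(-5) = (-5 + 2*G*(G + p))*(-5) = 25 - 10*G*(G + p))
H(6, -4)*((-2 + 6*4) - 13) = (25 - 10*(-4)² - 10*(-4)*6)*((-2 + 6*4) - 13) = (25 - 10*16 + 240)*((-2 + 24) - 13) = (25 - 160 + 240)*(22 - 13) = 105*9 = 945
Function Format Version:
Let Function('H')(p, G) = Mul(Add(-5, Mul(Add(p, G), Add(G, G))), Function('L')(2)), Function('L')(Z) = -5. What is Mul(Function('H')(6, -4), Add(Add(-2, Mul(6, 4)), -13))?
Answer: 945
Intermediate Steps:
Function('H')(p, G) = Add(25, Mul(-10, G, Add(G, p))) (Function('H')(p, G) = Mul(Add(-5, Mul(Add(p, G), Add(G, G))), -5) = Mul(Add(-5, Mul(Add(G, p), Mul(2, G))), -5) = Mul(Add(-5, Mul(2, G, Add(G, p))), -5) = Add(25, Mul(-10, G, Add(G, p))))
Mul(Function('H')(6, -4), Add(Add(-2, Mul(6, 4)), -13)) = Mul(Add(25, Mul(-10, Pow(-4, 2)), Mul(-10, -4, 6)), Add(Add(-2, Mul(6, 4)), -13)) = Mul(Add(25, Mul(-10, 16), 240), Add(Add(-2, 24), -13)) = Mul(Add(25, -160, 240), Add(22, -13)) = Mul(105, 9) = 945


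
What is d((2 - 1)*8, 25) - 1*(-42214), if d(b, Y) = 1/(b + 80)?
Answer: 3714833/88 ≈ 42214.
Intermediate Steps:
d(b, Y) = 1/(80 + b)
d((2 - 1)*8, 25) - 1*(-42214) = 1/(80 + (2 - 1)*8) - 1*(-42214) = 1/(80 + 1*8) + 42214 = 1/(80 + 8) + 42214 = 1/88 + 42214 = 3714833/88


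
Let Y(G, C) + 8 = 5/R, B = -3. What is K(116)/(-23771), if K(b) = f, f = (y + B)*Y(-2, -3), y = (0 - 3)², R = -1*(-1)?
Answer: 18/23771 ≈ 0.00075722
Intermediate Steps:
R = 1
Y(G, C) = -3 (Y(G, C) = -8 + 5/1 = -8 + 5*1 = -8 + 5 = -3)
y = 9 (y = (-3)² = 9)
f = -18 (f = (9 - 3)*(-3) = 6*(-3) = -18)
K(b) = -18
K(116)/(-23771) = -18/(-23771) = -18*(-1/23771) = 18/23771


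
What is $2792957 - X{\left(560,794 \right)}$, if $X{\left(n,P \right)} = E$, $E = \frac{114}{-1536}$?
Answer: $\frac{714997011}{256} \approx 2.793 \cdot 10^{6}$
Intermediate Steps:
$E = - \frac{19}{256}$ ($E = 114 \left(- \frac{1}{1536}\right) = - \frac{19}{256} \approx -0.074219$)
$X{\left(n,P \right)} = - \frac{19}{256}$
$2792957 - X{\left(560,794 \right)} = 2792957 - - \frac{19}{256} = 2792957 + \frac{19}{256} = \frac{714997011}{256}$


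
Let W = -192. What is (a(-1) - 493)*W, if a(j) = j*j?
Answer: 94464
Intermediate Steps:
a(j) = j²
(a(-1) - 493)*W = ((-1)² - 493)*(-192) = (1 - 493)*(-192) = -492*(-192) = 94464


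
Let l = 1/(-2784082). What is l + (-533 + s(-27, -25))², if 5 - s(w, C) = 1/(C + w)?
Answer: 1049288523656673/3764078864 ≈ 2.7876e+5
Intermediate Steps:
s(w, C) = 5 - 1/(C + w)
l = -1/2784082 ≈ -3.5918e-7
l + (-533 + s(-27, -25))² = -1/2784082 + (-533 + (-1 + 5*(-25) + 5*(-27))/(-25 - 27))² = -1/2784082 + (-533 + (-1 - 125 - 135)/(-52))² = -1/2784082 + (-533 - 1/52*(-261))² = -1/2784082 + (-533 + 261/52)² = -1/2784082 + (-27455/52)² = -1/2784082 + 753777025/2704 = 1049288523656673/3764078864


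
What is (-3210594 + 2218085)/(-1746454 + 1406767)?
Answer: 992509/339687 ≈ 2.9218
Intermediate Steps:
(-3210594 + 2218085)/(-1746454 + 1406767) = -992509/(-339687) = -992509*(-1/339687) = 992509/339687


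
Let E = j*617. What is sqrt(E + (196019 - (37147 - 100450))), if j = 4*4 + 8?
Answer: sqrt(274130) ≈ 523.57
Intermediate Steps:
j = 24 (j = 16 + 8 = 24)
E = 14808 (E = 24*617 = 14808)
sqrt(E + (196019 - (37147 - 100450))) = sqrt(14808 + (196019 - (37147 - 100450))) = sqrt(14808 + (196019 - 1*(-63303))) = sqrt(14808 + (196019 + 63303)) = sqrt(14808 + 259322) = sqrt(274130)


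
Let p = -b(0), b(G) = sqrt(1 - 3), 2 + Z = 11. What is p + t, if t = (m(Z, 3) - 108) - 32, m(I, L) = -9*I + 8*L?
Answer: -197 - I*sqrt(2) ≈ -197.0 - 1.4142*I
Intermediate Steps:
Z = 9 (Z = -2 + 11 = 9)
b(G) = I*sqrt(2) (b(G) = sqrt(-2) = I*sqrt(2))
t = -197 (t = ((-9*9 + 8*3) - 108) - 32 = ((-81 + 24) - 108) - 32 = (-57 - 108) - 32 = -165 - 32 = -197)
p = -I*sqrt(2) ≈ -1.4142*I
p + t = -I*sqrt(2) - 197 = -197 - I*sqrt(2)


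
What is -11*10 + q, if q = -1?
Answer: -111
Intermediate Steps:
-11*10 + q = -11*10 - 1 = -110 - 1 = -111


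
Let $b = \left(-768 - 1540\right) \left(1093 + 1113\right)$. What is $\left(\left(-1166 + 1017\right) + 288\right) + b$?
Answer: $-5091309$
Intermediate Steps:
$b = -5091448$ ($b = \left(-2308\right) 2206 = -5091448$)
$\left(\left(-1166 + 1017\right) + 288\right) + b = \left(\left(-1166 + 1017\right) + 288\right) - 5091448 = \left(-149 + 288\right) - 5091448 = 139 - 5091448 = -5091309$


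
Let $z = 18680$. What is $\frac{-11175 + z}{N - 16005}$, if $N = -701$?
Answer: $- \frac{7505}{16706} \approx -0.44924$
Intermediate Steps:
$\frac{-11175 + z}{N - 16005} = \frac{-11175 + 18680}{-701 - 16005} = \frac{7505}{-16706} = 7505 \left(- \frac{1}{16706}\right) = - \frac{7505}{16706}$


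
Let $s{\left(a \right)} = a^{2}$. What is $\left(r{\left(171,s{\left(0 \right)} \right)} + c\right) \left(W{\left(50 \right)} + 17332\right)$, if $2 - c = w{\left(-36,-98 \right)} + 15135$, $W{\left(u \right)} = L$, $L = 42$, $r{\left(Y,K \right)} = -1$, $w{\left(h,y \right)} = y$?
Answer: $-261235464$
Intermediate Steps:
$W{\left(u \right)} = 42$
$c = -15035$ ($c = 2 - \left(-98 + 15135\right) = 2 - 15037 = -15035$)
$\left(r{\left(171,s{\left(0 \right)} \right)} + c\right) \left(W{\left(50 \right)} + 17332\right) = \left(-1 - 15035\right) \left(42 + 17332\right) = \left(-15036\right) 17374 = -261235464$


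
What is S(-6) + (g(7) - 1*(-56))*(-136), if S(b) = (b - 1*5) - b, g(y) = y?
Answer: -8573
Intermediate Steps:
S(b) = -5 (S(b) = (b - 5) - b = (-5 + b) - b = -5)
S(-6) + (g(7) - 1*(-56))*(-136) = -5 + (7 - 1*(-56))*(-136) = -5 + (7 + 56)*(-136) = -5 + 63*(-136) = -5 - 8568 = -8573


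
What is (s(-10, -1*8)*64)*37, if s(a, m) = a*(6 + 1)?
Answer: -165760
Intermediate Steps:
s(a, m) = 7*a (s(a, m) = a*7 = 7*a)
(s(-10, -1*8)*64)*37 = ((7*(-10))*64)*37 = -70*64*37 = -4480*37 = -165760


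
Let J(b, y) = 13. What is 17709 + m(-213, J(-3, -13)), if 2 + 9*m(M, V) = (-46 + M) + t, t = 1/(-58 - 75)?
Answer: 21162959/1197 ≈ 17680.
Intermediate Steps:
t = -1/133 (t = 1/(-133) = -1/133 ≈ -0.0075188)
m(M, V) = -6385/1197 + M/9 (m(M, V) = -2/9 + ((-46 + M) - 1/133)/9 = -2/9 + (-6119/133 + M)/9 = -2/9 + (-6119/1197 + M/9) = -6385/1197 + M/9)
17709 + m(-213, J(-3, -13)) = 17709 + (-6385/1197 + (1/9)*(-213)) = 17709 + (-6385/1197 - 71/3) = 17709 - 34714/1197 = 21162959/1197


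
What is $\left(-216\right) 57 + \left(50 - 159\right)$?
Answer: $-12421$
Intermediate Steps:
$\left(-216\right) 57 + \left(50 - 159\right) = -12312 + \left(50 - 159\right) = -12312 - 109 = -12421$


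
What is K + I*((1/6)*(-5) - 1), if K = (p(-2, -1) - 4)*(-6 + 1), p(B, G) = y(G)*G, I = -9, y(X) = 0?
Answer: 73/2 ≈ 36.500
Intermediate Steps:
p(B, G) = 0 (p(B, G) = 0*G = 0)
K = 20 (K = (0 - 4)*(-6 + 1) = -4*(-5) = 20)
K + I*((1/6)*(-5) - 1) = 20 - 9*((1/6)*(-5) - 1) = 20 - 9*(-5/6 - 1) = 20 - 9*(-11/6) = 20 + 33/2 = 73/2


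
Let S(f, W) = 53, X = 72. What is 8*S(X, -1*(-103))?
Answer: 424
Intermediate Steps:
8*S(X, -1*(-103)) = 8*53 = 424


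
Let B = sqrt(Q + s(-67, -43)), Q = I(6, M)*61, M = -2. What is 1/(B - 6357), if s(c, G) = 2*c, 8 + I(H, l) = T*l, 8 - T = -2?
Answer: -2119/13471097 - I*sqrt(1842)/40413291 ≈ -0.0001573 - 1.062e-6*I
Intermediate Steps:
T = 10 (T = 8 - 1*(-2) = 8 + 2 = 10)
I(H, l) = -8 + 10*l
Q = -1708 (Q = (-8 + 10*(-2))*61 = (-8 - 20)*61 = -28*61 = -1708)
B = I*sqrt(1842) (B = sqrt(-1708 + 2*(-67)) = sqrt(-1708 - 134) = sqrt(-1842) = I*sqrt(1842) ≈ 42.919*I)
1/(B - 6357) = 1/(I*sqrt(1842) - 6357) = 1/(-6357 + I*sqrt(1842))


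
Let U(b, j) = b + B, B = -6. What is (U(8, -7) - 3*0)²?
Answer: 4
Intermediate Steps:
U(b, j) = -6 + b (U(b, j) = b - 6 = -6 + b)
(U(8, -7) - 3*0)² = ((-6 + 8) - 3*0)² = (2 + 0)² = 2² = 4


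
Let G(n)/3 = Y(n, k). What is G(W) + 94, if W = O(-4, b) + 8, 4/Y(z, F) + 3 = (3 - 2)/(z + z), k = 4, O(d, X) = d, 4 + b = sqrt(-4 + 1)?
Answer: 2066/23 ≈ 89.826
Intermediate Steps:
b = -4 + I*sqrt(3) (b = -4 + sqrt(-4 + 1) = -4 + sqrt(-3) = -4 + I*sqrt(3) ≈ -4.0 + 1.732*I)
Y(z, F) = 4/(-3 + 1/(2*z)) (Y(z, F) = 4/(-3 + (3 - 2)/(z + z)) = 4/(-3 + 1/(2*z)))
W = 4 (W = -4 + 8 = 4)
G(n) = -24*n/(-1 + 6*n) (G(n) = 3*(-8*n/(-1 + 6*n)) = -24*n/(-1 + 6*n))
G(W) + 94 = -24*4/(-1 + 6*4) + 94 = -24*4/(-1 + 24) + 94 = -24*4/23 + 94 = -24*4*1/23 + 94 = -96/23 + 94 = 2066/23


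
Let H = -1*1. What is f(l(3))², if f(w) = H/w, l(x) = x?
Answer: ⅑ ≈ 0.11111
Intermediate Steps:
H = -1
f(w) = -1/w
f(l(3))² = (-1/3)² = (-1*⅓)² = (-⅓)² = ⅑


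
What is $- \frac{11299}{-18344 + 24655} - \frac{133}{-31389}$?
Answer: $- \frac{353824948}{198095979} \approx -1.7861$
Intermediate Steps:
$- \frac{11299}{-18344 + 24655} - \frac{133}{-31389} = - \frac{11299}{6311} - - \frac{133}{31389} = \left(-11299\right) \frac{1}{6311} + \frac{133}{31389} = - \frac{11299}{6311} + \frac{133}{31389} = - \frac{353824948}{198095979}$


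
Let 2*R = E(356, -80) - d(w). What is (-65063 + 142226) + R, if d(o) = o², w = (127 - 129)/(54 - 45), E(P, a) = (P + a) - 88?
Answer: 6257815/81 ≈ 77257.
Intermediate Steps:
E(P, a) = -88 + P + a
w = -2/9 ≈ -0.22222
R = 7612/81 (R = ((-88 + 356 - 80) - (-2/9)²)/2 = (188 - 1*4/81)/2 = (188 - 4/81)/2 = (½)*(15224/81) = 7612/81 ≈ 93.975)
(-65063 + 142226) + R = (-65063 + 142226) + 7612/81 = 77163 + 7612/81 = 6257815/81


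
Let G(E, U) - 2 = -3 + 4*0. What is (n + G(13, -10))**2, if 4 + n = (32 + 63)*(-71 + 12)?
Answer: 31472100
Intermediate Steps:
G(E, U) = -1 (G(E, U) = 2 + (-3 + 4*0) = 2 + (-3 + 0) = 2 - 3 = -1)
n = -5609 (n = -4 + (32 + 63)*(-71 + 12) = -4 + 95*(-59) = -4 - 5605 = -5609)
(n + G(13, -10))**2 = (-5609 - 1)**2 = (-5610)**2 = 31472100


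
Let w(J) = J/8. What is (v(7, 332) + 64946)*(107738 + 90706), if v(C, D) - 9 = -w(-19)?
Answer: 25780802649/2 ≈ 1.2890e+10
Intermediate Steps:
w(J) = J/8 (w(J) = J*(⅛) = J/8)
v(C, D) = 91/8 (v(C, D) = 9 - (-19)/8 = 9 - 1*(-19/8) = 9 + 19/8 = 91/8)
(v(7, 332) + 64946)*(107738 + 90706) = (91/8 + 64946)*(107738 + 90706) = (519659/8)*198444 = 25780802649/2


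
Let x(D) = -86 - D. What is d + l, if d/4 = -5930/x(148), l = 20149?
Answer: 2369293/117 ≈ 20250.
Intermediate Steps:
d = 11860/117 (d = 4*(-5930/(-86 - 1*148)) = 4*(-5930/(-86 - 148)) = 4*(-5930/(-234)) = 4*(-5930*(-1/234)) = 4*(2965/117) = 11860/117 ≈ 101.37)
d + l = 11860/117 + 20149 = 2369293/117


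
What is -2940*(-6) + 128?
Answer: 17768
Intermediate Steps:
-2940*(-6) + 128 = -140*(-126) + 128 = 17640 + 128 = 17768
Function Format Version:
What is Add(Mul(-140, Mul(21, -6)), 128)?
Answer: 17768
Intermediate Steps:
Add(Mul(-140, Mul(21, -6)), 128) = Add(Mul(-140, -126), 128) = Add(17640, 128) = 17768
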